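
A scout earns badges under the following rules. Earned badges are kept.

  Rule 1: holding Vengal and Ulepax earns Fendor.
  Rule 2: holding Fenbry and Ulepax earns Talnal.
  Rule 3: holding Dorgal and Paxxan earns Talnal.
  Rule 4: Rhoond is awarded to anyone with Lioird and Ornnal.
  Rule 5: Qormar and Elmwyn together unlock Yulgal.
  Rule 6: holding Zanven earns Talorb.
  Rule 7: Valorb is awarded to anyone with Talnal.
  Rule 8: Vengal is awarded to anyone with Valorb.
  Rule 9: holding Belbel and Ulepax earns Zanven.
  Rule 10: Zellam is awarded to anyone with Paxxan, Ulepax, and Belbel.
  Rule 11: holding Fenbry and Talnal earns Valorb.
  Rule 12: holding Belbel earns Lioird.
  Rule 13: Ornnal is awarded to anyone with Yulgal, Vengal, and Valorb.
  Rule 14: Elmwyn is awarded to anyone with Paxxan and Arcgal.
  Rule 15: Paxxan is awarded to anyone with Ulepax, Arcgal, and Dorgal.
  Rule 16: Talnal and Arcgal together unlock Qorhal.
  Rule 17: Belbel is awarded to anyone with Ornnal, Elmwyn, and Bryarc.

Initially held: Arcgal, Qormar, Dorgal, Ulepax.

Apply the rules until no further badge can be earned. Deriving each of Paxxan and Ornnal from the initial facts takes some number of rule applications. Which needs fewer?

Paxxan: With Ulepax, Arcgal, and Dorgal, Paxxan is earned (Rule 15). [1 rule application]
Ornnal: With Ulepax, Arcgal, and Dorgal, Paxxan is earned (Rule 15). With Paxxan and Arcgal, Elmwyn is earned (Rule 14). With Dorgal and Paxxan, Talnal is earned (Rule 3). With Qormar and Elmwyn, Yulgal is earned (Rule 5). With Talnal, Valorb is earned (Rule 7). With Valorb, Vengal is earned (Rule 8). With Yulgal, Vengal, and Valorb, Ornnal is earned (Rule 13). [7 rule applications]
Paxxan needs fewer.

Paxxan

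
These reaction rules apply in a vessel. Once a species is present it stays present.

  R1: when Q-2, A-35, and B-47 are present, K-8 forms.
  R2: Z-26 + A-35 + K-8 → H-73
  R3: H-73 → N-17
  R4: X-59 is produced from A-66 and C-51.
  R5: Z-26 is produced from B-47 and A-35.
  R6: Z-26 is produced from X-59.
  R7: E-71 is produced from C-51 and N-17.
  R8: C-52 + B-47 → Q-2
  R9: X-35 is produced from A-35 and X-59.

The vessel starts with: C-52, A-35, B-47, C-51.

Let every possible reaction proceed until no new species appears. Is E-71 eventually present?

C-52 and B-47 present → Q-2 forms (R8).
B-47 and A-35 present → Z-26 forms (R5).
Q-2, A-35, and B-47 present → K-8 forms (R1).
Z-26, A-35, and K-8 present → H-73 forms (R2).
H-73 present → N-17 forms (R3).
C-51 and N-17 present → E-71 forms (R7).

Yes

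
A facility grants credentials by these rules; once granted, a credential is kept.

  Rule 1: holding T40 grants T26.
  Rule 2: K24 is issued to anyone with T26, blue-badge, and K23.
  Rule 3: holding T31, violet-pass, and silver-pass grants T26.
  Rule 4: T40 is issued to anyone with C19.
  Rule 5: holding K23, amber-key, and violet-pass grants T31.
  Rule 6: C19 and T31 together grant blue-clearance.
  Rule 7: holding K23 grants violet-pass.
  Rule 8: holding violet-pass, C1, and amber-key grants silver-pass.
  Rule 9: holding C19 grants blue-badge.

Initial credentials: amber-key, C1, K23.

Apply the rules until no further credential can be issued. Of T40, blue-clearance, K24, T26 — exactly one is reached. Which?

Holding K23 grants violet-pass (Rule 7).
Holding violet-pass, C1, and amber-key grants silver-pass (Rule 8).
Holding K23, amber-key, and violet-pass grants T31 (Rule 5).
Holding T31, violet-pass, and silver-pass grants T26 (Rule 3).
T40 would need C19 (Rule 4), but C19 is never granted. K24 would need T26, blue-badge, and K23 (Rule 2), but blue-badge is never granted. blue-clearance would need C19 and T31 (Rule 6), but C19 is never granted.

T26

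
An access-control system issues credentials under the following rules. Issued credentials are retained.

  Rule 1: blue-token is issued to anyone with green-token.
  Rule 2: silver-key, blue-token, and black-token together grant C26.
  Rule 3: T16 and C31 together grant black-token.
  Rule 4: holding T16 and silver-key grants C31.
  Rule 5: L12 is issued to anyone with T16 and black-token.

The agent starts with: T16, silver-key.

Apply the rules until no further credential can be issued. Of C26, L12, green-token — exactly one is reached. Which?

Holding T16 and silver-key grants C31 (Rule 4).
Holding T16 and C31 grants black-token (Rule 3).
Holding T16 and black-token grants L12 (Rule 5).
No rule produces green-token, and it is not given. C26 would need silver-key, blue-token, and black-token (Rule 2), but blue-token is never granted.

L12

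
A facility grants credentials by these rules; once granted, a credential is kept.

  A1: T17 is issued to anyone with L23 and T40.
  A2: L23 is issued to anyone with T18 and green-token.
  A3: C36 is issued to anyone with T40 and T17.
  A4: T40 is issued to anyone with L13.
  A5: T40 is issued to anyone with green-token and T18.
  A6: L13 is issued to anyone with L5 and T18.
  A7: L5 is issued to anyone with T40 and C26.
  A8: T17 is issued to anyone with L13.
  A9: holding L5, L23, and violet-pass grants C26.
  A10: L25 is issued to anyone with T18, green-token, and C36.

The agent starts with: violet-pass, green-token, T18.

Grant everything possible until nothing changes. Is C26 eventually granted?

C26 would need L5, L23, and violet-pass (A9), but L5 is never granted.

No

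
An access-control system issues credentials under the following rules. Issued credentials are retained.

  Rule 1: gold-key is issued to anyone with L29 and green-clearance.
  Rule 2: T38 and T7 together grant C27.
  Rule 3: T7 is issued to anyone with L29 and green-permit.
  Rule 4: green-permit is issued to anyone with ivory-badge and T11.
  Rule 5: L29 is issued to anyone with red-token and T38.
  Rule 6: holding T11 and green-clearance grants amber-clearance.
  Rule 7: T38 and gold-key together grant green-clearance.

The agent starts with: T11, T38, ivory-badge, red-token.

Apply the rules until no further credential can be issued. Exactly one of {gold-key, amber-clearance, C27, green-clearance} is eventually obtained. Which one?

Holding ivory-badge and T11 grants green-permit (Rule 4).
Holding red-token and T38 grants L29 (Rule 5).
Holding L29 and green-permit grants T7 (Rule 3).
Holding T38 and T7 grants C27 (Rule 2).
amber-clearance would need T11 and green-clearance (Rule 6), but green-clearance is never granted. gold-key would need L29 and green-clearance (Rule 1), but green-clearance is never granted. green-clearance would need T38 and gold-key (Rule 7), but gold-key is never granted.

C27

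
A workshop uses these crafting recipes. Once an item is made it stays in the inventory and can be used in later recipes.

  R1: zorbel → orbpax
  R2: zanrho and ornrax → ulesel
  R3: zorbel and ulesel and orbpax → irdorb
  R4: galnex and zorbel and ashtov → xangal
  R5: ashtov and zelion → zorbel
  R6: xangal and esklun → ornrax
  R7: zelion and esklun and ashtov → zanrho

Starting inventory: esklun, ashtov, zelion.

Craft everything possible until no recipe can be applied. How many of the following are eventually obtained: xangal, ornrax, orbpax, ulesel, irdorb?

1

Using R5, ashtov and zelion make zorbel.
zorbel → orbpax (R1).
xangal would need galnex, zorbel, and ashtov (R4), but galnex is never obtained.
ornrax would need xangal and esklun (R6), but xangal is never obtained.
orbpax: reached.
ulesel would need zanrho and ornrax (R2), but ornrax is never obtained.
irdorb would need zorbel, ulesel, and orbpax (R3), but ulesel is never obtained.
Reached: orbpax — 1 of the 5.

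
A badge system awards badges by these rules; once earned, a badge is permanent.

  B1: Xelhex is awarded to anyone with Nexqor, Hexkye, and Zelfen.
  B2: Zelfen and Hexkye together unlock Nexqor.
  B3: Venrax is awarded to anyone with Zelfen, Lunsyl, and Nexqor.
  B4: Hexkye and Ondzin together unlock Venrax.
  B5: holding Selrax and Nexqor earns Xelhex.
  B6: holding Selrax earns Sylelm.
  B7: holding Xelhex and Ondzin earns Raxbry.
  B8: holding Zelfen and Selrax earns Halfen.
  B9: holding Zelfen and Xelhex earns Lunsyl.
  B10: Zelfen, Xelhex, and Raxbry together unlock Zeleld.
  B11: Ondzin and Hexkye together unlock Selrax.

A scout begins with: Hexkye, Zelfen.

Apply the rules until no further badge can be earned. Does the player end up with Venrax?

Yes

With Zelfen and Hexkye, Nexqor is earned (B2).
With Nexqor, Hexkye, and Zelfen, Xelhex is earned (B1).
With Zelfen and Xelhex, Lunsyl is earned (B9).
With Zelfen, Lunsyl, and Nexqor, Venrax is earned (B3).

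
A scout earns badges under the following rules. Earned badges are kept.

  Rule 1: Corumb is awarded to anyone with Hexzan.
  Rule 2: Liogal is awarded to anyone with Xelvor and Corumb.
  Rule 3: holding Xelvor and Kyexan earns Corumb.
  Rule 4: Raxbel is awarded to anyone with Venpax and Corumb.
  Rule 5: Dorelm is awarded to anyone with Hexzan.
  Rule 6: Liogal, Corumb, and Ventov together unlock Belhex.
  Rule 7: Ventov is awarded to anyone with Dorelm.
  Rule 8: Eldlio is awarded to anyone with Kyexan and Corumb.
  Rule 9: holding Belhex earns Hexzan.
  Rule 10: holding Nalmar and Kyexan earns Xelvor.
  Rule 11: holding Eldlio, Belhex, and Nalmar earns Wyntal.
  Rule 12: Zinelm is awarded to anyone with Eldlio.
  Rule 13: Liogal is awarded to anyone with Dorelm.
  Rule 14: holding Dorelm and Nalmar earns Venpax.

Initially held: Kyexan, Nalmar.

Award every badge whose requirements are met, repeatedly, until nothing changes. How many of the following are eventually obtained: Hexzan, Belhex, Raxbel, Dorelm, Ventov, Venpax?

Hexzan would need Belhex (Rule 9), but Belhex is never earned.
Belhex would need Liogal, Corumb, and Ventov (Rule 6), but Ventov is never earned.
Raxbel would need Venpax and Corumb (Rule 4), but Venpax is never earned.
Dorelm would need Hexzan (Rule 5), but Hexzan is never earned.
Ventov would need Dorelm (Rule 7), but Dorelm is never earned.
Venpax would need Dorelm and Nalmar (Rule 14), but Dorelm is never earned.
None of the 6 are reached.

0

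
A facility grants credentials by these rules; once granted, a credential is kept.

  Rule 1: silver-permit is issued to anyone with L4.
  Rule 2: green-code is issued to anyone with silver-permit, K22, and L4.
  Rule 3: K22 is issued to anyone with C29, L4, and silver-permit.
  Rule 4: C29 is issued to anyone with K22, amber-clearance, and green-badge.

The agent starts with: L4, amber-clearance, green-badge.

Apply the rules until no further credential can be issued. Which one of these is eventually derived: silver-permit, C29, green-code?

silver-permit

Holding L4 grants silver-permit (Rule 1).
C29 would need K22, amber-clearance, and green-badge (Rule 4), but K22 is never granted. green-code would need silver-permit, K22, and L4 (Rule 2), but K22 is never granted.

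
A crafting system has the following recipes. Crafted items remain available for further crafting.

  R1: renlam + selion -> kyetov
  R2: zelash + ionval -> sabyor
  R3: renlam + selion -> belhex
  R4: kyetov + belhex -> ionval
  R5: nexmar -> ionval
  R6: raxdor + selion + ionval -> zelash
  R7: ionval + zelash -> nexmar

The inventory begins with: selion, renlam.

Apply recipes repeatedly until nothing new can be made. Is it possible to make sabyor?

No

sabyor would need zelash and ionval (R2), but zelash is never obtained.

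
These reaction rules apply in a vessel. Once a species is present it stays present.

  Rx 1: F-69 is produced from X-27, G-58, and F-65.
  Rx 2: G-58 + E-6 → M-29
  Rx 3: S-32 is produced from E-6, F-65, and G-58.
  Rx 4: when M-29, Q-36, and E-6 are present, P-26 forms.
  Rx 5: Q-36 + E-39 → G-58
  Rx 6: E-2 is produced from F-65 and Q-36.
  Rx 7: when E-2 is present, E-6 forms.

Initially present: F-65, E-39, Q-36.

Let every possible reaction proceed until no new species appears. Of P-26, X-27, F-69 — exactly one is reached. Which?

P-26

Q-36 and E-39 present → G-58 forms (Rx 5).
F-65 and Q-36 present → E-2 forms (Rx 6).
E-2 present → E-6 forms (Rx 7).
G-58 and E-6 present → M-29 forms (Rx 2).
M-29, Q-36, and E-6 present → P-26 forms (Rx 4).
No rule produces X-27, and it is not given. F-69 would need X-27, G-58, and F-65 (Rx 1), but X-27 never forms.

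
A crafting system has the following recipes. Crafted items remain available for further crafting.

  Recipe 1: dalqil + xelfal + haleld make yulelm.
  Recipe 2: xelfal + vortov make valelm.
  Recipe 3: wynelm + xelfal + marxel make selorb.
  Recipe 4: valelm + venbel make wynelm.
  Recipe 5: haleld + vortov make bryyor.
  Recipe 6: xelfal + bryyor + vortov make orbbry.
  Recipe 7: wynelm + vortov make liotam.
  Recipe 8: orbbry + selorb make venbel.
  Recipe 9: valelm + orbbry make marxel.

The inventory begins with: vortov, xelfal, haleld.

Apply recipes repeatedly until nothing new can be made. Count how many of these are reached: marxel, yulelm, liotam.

haleld + vortov → bryyor (Recipe 5).
xelfal + vortov → valelm (Recipe 2).
xelfal + bryyor + vortov → orbbry (Recipe 6).
Using Recipe 9, valelm and orbbry make marxel.
marxel: reached.
yulelm would need dalqil, xelfal, and haleld (Recipe 1), but dalqil is never obtained.
liotam would need wynelm and vortov (Recipe 7), but wynelm is never obtained.
Reached: marxel — 1 of the 3.

1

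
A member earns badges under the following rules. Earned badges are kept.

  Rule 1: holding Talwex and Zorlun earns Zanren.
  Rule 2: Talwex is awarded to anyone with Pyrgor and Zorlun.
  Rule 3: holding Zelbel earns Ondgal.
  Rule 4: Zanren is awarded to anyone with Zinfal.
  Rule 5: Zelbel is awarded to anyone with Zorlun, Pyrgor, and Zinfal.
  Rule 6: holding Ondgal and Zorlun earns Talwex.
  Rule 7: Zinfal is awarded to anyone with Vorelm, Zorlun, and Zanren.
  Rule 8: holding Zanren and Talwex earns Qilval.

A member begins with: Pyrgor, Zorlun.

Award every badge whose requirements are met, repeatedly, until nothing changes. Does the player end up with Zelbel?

No

Zelbel would need Zorlun, Pyrgor, and Zinfal (Rule 5), but Zinfal is never earned.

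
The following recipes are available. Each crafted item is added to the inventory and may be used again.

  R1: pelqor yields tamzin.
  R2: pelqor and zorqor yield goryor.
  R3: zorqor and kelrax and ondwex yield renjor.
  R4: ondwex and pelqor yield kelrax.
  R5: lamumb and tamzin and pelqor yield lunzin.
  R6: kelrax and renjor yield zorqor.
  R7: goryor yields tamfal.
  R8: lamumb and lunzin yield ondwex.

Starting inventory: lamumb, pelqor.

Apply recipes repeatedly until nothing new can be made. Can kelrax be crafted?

Yes

pelqor → tamzin (R1).
Using R5, lamumb, tamzin, and pelqor make lunzin.
Using R8, lamumb and lunzin make ondwex.
Using R4, ondwex and pelqor make kelrax.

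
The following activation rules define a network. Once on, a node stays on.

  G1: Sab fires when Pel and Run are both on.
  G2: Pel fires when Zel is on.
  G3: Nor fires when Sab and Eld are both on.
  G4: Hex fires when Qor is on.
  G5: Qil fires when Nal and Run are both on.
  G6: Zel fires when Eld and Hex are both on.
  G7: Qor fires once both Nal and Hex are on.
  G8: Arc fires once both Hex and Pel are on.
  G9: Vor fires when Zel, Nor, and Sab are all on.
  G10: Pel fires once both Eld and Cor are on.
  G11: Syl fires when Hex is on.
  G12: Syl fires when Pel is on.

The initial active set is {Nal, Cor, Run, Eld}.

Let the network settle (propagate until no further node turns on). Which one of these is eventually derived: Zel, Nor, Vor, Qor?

Nor

Eld and Cor are on, so Pel fires (G10).
G1: Pel and Run on → Sab on.
Sab and Eld are on, so Nor fires (G3).
Qor would need Nal and Hex (G7), but Hex never turns on. Zel would need Eld and Hex (G6), but Hex never turns on. Vor would need Zel, Nor, and Sab (G9), but Zel never turns on.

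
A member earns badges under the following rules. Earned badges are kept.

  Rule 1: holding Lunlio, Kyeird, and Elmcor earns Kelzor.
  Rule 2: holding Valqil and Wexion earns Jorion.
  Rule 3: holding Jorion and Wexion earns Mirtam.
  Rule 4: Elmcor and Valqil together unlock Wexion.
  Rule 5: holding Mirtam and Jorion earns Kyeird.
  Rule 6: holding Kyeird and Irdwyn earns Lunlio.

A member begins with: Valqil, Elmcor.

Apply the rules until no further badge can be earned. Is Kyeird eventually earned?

With Elmcor and Valqil, Wexion is earned (Rule 4).
With Valqil and Wexion, Jorion is earned (Rule 2).
With Jorion and Wexion, Mirtam is earned (Rule 3).
With Mirtam and Jorion, Kyeird is earned (Rule 5).

Yes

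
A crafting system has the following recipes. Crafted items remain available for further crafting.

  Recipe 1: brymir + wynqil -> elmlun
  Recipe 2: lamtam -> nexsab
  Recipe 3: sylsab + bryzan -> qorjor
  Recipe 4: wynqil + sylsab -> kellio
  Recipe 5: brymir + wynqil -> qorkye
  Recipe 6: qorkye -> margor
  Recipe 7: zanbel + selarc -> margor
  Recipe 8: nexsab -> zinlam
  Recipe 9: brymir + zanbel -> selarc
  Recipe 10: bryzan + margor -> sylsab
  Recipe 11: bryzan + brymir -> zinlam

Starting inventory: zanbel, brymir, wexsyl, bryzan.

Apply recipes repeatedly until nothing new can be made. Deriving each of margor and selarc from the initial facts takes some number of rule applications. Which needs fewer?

selarc: brymir + zanbel -> selarc (Recipe 9). [1 rule application]
margor: Using Recipe 9, brymir and zanbel make selarc. zanbel + selarc -> margor (Recipe 7). [2 rule applications]
selarc needs fewer.

selarc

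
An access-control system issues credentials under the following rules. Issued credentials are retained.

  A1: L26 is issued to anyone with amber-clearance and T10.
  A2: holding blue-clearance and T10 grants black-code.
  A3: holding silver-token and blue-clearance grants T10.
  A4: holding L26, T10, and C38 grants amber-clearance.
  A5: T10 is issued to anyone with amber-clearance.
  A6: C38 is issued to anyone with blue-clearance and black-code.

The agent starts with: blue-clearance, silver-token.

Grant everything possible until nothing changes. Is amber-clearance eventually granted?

No

amber-clearance would need L26, T10, and C38 (A4), but L26 is never granted.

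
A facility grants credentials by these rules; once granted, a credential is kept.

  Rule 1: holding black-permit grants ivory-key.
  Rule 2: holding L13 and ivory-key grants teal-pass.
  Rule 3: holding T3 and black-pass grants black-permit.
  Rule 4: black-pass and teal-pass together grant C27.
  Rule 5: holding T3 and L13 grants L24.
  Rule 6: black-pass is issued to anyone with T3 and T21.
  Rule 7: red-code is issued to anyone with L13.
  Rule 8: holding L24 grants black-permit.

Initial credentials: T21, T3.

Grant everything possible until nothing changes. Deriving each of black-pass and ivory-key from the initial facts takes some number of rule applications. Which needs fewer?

black-pass

black-pass: Holding T3 and T21 grants black-pass (Rule 6). [1 rule application]
ivory-key: Holding T3 and T21 grants black-pass (Rule 6). Holding T3 and black-pass grants black-permit (Rule 3). Holding black-permit grants ivory-key (Rule 1). [3 rule applications]
black-pass needs fewer.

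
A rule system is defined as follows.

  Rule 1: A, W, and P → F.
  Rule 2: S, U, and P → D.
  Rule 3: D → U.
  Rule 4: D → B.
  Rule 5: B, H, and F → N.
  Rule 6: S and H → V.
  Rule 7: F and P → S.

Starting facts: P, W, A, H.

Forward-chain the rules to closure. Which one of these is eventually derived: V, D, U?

From A, W, and P, Rule 1 gives F.
From F and P, Rule 7 gives S.
From S and H, Rule 6 gives V.
U would need D (Rule 3), but D is never established. D would need S, U, and P (Rule 2), but U is never established.

V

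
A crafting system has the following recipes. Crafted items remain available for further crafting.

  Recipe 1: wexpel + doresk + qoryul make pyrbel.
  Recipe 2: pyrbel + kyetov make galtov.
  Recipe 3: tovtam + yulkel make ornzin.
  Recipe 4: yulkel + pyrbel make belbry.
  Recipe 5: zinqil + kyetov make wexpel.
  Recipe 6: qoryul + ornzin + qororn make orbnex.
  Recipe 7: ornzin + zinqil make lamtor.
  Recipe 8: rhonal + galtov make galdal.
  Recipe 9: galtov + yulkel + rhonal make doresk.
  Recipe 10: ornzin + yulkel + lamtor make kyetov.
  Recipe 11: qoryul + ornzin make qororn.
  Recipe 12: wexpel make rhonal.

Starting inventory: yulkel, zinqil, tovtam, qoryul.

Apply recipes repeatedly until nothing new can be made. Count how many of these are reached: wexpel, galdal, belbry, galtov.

1

tovtam + yulkel → ornzin (Recipe 3).
ornzin + zinqil → lamtor (Recipe 7).
ornzin + yulkel + lamtor → kyetov (Recipe 10).
zinqil + kyetov → wexpel (Recipe 5).
wexpel: reached.
galdal would need rhonal and galtov (Recipe 8), but galtov is never obtained.
belbry would need yulkel and pyrbel (Recipe 4), but pyrbel is never obtained.
galtov would need pyrbel and kyetov (Recipe 2), but pyrbel is never obtained.
Reached: wexpel — 1 of the 4.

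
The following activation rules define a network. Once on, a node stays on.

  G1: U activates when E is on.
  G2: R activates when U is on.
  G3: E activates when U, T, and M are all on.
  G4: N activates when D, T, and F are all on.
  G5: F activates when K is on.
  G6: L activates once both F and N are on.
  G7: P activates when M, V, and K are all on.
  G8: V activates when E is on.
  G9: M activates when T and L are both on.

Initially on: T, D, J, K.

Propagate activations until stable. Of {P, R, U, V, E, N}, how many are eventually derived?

1

G5: K on → F on.
D, T, and F are on, so N activates (G4).
P would need M, V, and K (G7), but V never turns on.
R would need U (G2), but U never turns on.
U would need E (G1), but E never turns on.
V would need E (G8), but E never turns on.
E would need U, T, and M (G3), but U never turns on.
N: reached.
Reached: N — 1 of the 6.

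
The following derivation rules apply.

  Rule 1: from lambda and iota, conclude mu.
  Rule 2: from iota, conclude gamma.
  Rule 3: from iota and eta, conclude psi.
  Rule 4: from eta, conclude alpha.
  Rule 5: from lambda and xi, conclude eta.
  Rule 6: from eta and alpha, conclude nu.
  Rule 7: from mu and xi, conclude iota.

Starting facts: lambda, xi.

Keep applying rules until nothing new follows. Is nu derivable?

lambda and xi hold, so eta follows (Rule 5).
From eta, Rule 4 gives alpha.
eta and alpha hold, so nu follows (Rule 6).

Yes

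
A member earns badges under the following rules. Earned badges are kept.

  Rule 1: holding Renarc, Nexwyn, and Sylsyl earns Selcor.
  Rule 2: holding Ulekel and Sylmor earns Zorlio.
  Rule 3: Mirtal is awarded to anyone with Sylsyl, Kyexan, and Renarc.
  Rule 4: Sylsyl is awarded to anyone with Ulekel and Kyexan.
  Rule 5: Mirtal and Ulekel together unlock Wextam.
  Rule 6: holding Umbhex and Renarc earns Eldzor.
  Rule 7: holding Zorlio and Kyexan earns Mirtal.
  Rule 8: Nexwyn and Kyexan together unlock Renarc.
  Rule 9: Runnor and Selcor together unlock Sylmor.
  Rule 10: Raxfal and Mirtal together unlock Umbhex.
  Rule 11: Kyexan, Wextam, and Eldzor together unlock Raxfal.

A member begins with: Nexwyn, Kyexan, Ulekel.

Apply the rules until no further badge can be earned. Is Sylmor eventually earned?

No

Sylmor would need Runnor and Selcor (Rule 9), but Runnor is never earned.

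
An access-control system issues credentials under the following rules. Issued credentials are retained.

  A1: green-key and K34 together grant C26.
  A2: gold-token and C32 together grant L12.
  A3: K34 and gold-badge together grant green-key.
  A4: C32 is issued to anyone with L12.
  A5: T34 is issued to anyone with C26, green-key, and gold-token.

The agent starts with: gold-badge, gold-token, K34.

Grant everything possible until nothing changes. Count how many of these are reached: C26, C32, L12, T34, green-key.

Holding K34 and gold-badge grants green-key (A3).
Holding green-key and K34 grants C26 (A1).
Holding C26, green-key, and gold-token grants T34 (A5).
C26: reached.
C32 would need L12 (A4), but L12 is never granted.
L12 would need gold-token and C32 (A2), but C32 is never granted.
T34: reached.
green-key: reached.
Reached: C26, T34, and green-key — 3 of the 5.

3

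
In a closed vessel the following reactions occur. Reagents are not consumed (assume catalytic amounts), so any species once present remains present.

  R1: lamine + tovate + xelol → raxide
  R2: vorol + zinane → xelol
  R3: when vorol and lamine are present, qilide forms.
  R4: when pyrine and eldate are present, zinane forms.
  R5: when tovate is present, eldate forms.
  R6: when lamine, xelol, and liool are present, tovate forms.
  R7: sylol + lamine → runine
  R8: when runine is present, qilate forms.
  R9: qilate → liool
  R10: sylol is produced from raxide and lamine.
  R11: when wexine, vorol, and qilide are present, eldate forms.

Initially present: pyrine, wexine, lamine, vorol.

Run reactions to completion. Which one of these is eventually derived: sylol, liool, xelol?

xelol

vorol and lamine present → qilide forms (R3).
wexine, vorol, and qilide present → eldate forms (R11).
pyrine and eldate present → zinane forms (R4).
vorol and zinane present → xelol forms (R2).
liool would need qilate (R9), but qilate never forms. sylol would need raxide and lamine (R10), but raxide never forms.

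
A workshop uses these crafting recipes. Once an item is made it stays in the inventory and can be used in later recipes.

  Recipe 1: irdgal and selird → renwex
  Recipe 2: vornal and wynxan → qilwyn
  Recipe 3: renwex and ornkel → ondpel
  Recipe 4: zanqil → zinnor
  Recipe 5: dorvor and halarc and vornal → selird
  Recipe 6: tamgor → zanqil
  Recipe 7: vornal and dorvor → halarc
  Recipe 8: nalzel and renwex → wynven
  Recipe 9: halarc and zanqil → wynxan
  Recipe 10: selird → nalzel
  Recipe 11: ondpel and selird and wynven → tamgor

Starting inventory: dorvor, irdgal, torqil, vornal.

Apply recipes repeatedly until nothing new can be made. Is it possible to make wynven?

Yes

Using Recipe 7, vornal and dorvor make halarc.
dorvor and halarc and vornal → selird (Recipe 5).
irdgal and selird → renwex (Recipe 1).
Using Recipe 10, selird makes nalzel.
Using Recipe 8, nalzel and renwex make wynven.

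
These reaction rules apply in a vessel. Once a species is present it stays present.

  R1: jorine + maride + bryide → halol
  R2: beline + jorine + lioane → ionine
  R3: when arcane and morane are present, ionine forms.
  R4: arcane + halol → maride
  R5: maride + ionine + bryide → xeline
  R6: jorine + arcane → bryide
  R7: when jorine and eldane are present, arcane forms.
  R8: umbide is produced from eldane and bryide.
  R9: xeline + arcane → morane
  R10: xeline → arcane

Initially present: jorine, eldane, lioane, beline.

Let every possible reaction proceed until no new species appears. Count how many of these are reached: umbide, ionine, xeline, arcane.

3

jorine and eldane present → arcane forms (R7).
beline, jorine, and lioane present → ionine forms (R2).
jorine and arcane present → bryide forms (R6).
eldane and bryide present → umbide forms (R8).
umbide: reached.
ionine: reached.
xeline would need maride, ionine, and bryide (R5), but maride never forms.
arcane: reached.
Reached: umbide, ionine, and arcane — 3 of the 4.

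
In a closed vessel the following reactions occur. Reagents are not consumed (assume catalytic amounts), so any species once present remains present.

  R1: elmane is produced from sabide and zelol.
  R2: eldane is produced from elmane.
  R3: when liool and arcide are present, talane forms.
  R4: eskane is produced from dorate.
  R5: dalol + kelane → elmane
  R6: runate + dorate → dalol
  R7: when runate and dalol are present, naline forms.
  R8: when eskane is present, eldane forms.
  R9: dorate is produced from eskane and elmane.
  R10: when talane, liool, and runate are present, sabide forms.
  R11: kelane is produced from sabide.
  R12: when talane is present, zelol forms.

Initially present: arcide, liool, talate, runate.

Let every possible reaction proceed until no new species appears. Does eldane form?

liool and arcide present → talane forms (R3).
talane, liool, and runate present → sabide forms (R10).
talane present → zelol forms (R12).
sabide and zelol present → elmane forms (R1).
elmane present → eldane forms (R2).

Yes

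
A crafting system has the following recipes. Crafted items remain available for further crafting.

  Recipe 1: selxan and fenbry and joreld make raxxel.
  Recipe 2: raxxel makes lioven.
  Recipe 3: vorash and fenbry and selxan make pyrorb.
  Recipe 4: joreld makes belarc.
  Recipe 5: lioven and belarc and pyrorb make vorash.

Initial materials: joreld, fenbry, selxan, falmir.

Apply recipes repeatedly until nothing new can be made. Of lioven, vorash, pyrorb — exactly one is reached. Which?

lioven

Using Recipe 1, selxan, fenbry, and joreld make raxxel.
Using Recipe 2, raxxel makes lioven.
vorash would need lioven, belarc, and pyrorb (Recipe 5), but pyrorb is never obtained. pyrorb would need vorash, fenbry, and selxan (Recipe 3), but vorash is never obtained.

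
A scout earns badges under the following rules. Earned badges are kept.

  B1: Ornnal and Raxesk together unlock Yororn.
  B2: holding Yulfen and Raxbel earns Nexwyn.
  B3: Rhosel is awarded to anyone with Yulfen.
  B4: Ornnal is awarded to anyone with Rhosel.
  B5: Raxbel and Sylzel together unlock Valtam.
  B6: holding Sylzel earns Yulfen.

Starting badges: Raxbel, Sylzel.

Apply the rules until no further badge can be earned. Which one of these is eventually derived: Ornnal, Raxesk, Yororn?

With Sylzel, Yulfen is earned (B6).
With Yulfen, Rhosel is earned (B3).
With Rhosel, Ornnal is earned (B4).
No rule produces Raxesk, and it is not given. Yororn would need Ornnal and Raxesk (B1), but Raxesk is never earned.

Ornnal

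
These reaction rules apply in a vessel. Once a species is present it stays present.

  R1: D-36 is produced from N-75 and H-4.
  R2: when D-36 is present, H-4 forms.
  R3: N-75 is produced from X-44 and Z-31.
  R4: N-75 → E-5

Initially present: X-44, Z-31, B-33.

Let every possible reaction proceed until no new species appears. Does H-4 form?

H-4 would need D-36 (R2), but D-36 never forms.

No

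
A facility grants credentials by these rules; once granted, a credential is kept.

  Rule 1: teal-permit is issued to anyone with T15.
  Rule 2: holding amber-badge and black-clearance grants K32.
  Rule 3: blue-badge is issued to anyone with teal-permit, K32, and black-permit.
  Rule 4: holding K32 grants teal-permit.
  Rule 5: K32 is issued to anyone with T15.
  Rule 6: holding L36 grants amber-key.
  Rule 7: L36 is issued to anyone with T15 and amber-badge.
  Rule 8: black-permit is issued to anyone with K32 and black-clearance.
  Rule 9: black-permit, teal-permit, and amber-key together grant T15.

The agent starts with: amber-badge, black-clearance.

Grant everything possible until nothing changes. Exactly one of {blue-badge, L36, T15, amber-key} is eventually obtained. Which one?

blue-badge

Holding amber-badge and black-clearance grants K32 (Rule 2).
Holding K32 and black-clearance grants black-permit (Rule 8).
Holding K32 grants teal-permit (Rule 4).
Holding teal-permit, K32, and black-permit grants blue-badge (Rule 3).
L36 would need T15 and amber-badge (Rule 7), but T15 is never granted. amber-key would need L36 (Rule 6), but L36 is never granted. T15 would need black-permit, teal-permit, and amber-key (Rule 9), but amber-key is never granted.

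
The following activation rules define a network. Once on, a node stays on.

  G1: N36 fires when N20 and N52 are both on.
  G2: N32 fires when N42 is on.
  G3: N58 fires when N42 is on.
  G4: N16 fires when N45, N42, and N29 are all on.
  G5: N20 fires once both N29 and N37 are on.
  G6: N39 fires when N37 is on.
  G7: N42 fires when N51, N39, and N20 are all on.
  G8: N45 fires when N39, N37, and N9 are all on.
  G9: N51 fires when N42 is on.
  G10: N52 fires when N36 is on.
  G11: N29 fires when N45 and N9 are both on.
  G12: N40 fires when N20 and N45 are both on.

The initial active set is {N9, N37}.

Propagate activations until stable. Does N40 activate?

Yes

N37 is on, so N39 fires (G6).
G8: N39, N37, and N9 on → N45 on.
G11: N45 and N9 on → N29 on.
G5: N29 and N37 on → N20 on.
G12: N20 and N45 on → N40 on.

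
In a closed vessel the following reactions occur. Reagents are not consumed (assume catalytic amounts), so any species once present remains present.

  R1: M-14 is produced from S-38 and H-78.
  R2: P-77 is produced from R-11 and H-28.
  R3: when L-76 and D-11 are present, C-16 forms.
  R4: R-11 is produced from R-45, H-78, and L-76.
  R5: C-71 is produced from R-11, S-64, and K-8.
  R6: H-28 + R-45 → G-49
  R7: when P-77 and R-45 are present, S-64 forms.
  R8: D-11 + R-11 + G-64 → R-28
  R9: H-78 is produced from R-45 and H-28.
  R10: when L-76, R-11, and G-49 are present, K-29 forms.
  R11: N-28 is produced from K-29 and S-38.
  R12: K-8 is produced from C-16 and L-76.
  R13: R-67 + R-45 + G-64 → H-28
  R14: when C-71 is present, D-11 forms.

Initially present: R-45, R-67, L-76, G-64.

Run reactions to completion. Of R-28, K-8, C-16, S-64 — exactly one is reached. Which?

S-64

R-67, R-45, and G-64 present → H-28 forms (R13).
R-45 and H-28 present → H-78 forms (R9).
R-45, H-78, and L-76 present → R-11 forms (R4).
R-11 and H-28 present → P-77 forms (R2).
P-77 and R-45 present → S-64 forms (R7).
R-28 would need D-11, R-11, and G-64 (R8), but D-11 never forms. K-8 would need C-16 and L-76 (R12), but C-16 never forms. C-16 would need L-76 and D-11 (R3), but D-11 never forms.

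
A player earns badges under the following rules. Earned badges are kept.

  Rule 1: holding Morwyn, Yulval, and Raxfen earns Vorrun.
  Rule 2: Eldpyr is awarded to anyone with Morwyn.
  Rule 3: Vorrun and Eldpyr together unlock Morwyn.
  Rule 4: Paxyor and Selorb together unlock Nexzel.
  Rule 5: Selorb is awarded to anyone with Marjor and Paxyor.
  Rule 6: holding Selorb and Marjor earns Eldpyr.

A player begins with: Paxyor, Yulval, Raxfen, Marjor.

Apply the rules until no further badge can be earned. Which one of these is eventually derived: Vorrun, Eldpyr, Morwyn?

Eldpyr

With Marjor and Paxyor, Selorb is earned (Rule 5).
With Selorb and Marjor, Eldpyr is earned (Rule 6).
Morwyn would need Vorrun and Eldpyr (Rule 3), but Vorrun is never earned. Vorrun would need Morwyn, Yulval, and Raxfen (Rule 1), but Morwyn is never earned.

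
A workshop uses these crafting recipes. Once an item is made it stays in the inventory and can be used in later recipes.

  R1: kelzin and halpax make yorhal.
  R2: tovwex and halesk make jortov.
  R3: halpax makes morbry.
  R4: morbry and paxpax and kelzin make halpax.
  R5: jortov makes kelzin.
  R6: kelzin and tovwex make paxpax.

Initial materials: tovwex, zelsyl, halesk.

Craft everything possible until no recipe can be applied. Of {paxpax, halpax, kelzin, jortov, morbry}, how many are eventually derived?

tovwex and halesk → jortov (R2).
jortov → kelzin (R5).
kelzin and tovwex → paxpax (R6).
paxpax: reached.
halpax would need morbry, paxpax, and kelzin (R4), but morbry is never obtained.
kelzin: reached.
jortov: reached.
morbry would need halpax (R3), but halpax is never obtained.
Reached: paxpax, kelzin, and jortov — 3 of the 5.

3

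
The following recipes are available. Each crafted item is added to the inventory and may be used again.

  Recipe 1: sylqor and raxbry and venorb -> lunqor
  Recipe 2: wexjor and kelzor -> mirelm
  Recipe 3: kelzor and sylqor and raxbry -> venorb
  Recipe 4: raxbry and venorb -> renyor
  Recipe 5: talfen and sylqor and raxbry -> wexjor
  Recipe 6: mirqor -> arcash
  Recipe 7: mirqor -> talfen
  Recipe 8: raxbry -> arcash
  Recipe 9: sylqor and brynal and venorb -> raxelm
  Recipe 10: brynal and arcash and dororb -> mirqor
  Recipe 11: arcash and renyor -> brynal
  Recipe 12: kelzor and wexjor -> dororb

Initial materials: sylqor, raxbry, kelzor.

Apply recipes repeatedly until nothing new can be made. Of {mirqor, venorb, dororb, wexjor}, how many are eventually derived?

kelzor and sylqor and raxbry -> venorb (Recipe 3).
mirqor would need brynal, arcash, and dororb (Recipe 10), but dororb is never obtained.
venorb: reached.
dororb would need kelzor and wexjor (Recipe 12), but wexjor is never obtained.
wexjor would need talfen, sylqor, and raxbry (Recipe 5), but talfen is never obtained.
Reached: venorb — 1 of the 4.

1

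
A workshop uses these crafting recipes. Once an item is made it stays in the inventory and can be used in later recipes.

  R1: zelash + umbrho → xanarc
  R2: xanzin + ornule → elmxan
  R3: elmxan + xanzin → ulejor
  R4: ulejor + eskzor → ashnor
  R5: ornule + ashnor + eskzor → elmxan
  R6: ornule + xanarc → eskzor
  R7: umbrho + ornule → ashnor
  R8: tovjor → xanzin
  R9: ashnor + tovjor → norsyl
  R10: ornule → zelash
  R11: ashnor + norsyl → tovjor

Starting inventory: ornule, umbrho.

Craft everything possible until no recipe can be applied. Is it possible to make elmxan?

Yes

Using R10, ornule makes zelash.
Using R7, umbrho and ornule make ashnor.
Using R1, zelash and umbrho make xanarc.
ornule + xanarc → eskzor (R6).
Using R5, ornule, ashnor, and eskzor make elmxan.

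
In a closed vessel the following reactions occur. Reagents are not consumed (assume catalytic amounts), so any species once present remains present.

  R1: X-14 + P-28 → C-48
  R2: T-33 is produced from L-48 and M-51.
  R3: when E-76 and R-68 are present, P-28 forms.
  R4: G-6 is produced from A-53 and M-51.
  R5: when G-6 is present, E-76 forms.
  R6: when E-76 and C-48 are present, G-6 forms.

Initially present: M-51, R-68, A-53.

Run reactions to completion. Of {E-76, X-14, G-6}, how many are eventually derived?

2

A-53 and M-51 present → G-6 forms (R4).
G-6 present → E-76 forms (R5).
E-76: reached.
No rule produces X-14, and it is not given.
G-6: reached.
Reached: E-76 and G-6 — 2 of the 3.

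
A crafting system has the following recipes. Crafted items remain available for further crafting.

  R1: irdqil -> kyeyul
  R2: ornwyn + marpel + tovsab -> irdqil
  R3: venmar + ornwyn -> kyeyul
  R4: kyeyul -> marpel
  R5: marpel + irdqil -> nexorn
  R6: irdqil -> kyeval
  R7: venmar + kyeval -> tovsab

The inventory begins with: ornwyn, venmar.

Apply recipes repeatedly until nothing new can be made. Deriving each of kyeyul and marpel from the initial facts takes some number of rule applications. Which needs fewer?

kyeyul

kyeyul: Using R3, venmar and ornwyn make kyeyul. [1 rule application]
marpel: venmar + ornwyn -> kyeyul (R3). kyeyul -> marpel (R4). [2 rule applications]
kyeyul needs fewer.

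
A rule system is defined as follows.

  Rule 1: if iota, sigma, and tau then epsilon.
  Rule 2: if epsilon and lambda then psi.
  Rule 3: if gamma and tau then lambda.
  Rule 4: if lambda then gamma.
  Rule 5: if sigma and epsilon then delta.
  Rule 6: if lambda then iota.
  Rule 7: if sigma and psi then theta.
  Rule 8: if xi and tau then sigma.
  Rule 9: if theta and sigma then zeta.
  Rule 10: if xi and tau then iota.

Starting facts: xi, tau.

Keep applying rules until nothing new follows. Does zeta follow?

No

zeta would need theta and sigma (Rule 9), but theta is never established.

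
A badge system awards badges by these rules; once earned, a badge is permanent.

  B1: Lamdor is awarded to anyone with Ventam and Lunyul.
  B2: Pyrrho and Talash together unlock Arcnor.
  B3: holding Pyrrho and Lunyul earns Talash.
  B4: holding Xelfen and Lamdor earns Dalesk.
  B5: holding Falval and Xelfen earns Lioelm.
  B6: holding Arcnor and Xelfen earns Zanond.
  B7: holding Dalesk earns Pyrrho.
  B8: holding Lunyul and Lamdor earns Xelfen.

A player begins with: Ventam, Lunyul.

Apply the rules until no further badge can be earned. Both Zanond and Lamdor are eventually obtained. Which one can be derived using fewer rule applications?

Lamdor: With Ventam and Lunyul, Lamdor is earned (B1). [1 rule application]
Zanond: With Ventam and Lunyul, Lamdor is earned (B1). With Lunyul and Lamdor, Xelfen is earned (B8). With Xelfen and Lamdor, Dalesk is earned (B4). With Dalesk, Pyrrho is earned (B7). With Pyrrho and Lunyul, Talash is earned (B3). With Pyrrho and Talash, Arcnor is earned (B2). With Arcnor and Xelfen, Zanond is earned (B6). [7 rule applications]
Lamdor needs fewer.

Lamdor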